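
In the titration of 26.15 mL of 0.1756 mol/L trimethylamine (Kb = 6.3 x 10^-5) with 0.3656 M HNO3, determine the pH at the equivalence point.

n((CH3)3N) = 0.1756 x 0.02615 = 0.004592 mol; V(HNO3) at equivalence = 0.004592/0.3656 = 0.01256 L.
At equivalence the base is fully converted to (CH3)3NH+; total volume = 0.03871 L, so [(CH3)3NH+] = 0.004592/0.03871 = 0.1186 M.
Ka((CH3)3NH+) = Kw/Kb = 1.0e-14 / 6.3 x 10^-5 = 1.59e-10.
[H^+] = sqrt(Ka x [(CH3)3NH+]) = sqrt(1.59e-10 x 0.1186) = 4.34e-6 M.
pH = -log(4.34e-6) = 5.36.

5.36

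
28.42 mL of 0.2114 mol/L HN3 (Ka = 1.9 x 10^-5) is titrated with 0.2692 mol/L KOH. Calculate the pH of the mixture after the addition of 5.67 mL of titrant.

4.25

Initial n(HN3) = 0.2114 x 0.02842 = 0.006008 mol.
n(KOH) added = 0.2692 x 0.005670 = 0.001526 mol, converting that many moles of HN3 to N3-.
Remaining n(HN3) = 0.004482 mol; n(N3-) = 0.001526 mol.
By Henderson-Hasselbalch, pH = pKa + log([A^-]/[HA]) = 4.72 + log(0.001526/0.004482) = 4.72 + (-0.47) = 4.25.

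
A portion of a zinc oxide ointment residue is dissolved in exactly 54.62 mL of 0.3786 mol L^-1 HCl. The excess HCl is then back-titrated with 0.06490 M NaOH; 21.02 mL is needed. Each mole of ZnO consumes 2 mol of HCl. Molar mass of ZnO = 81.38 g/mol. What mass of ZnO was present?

0.786 g

Total n(HCl) added = 0.3786 x 0.05462 = 0.02068 mol.
n(NaOH) used = 0.06490 x 0.02102 = 0.001364 mol, which equals the excess n(HCl).
So n(HCl) consumed by the sample = 0.02068 - 0.001364 = 0.01931 mol.
n(ZnO) = 0.01931 / 2 = 0.009657 mol.
mass = 0.009657 mol x 81.38 g/mol = 0.786 g.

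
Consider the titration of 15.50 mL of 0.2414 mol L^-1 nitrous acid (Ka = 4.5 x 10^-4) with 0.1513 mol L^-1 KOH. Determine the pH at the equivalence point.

n(HNO2) = 0.2414 x 0.01550 = 0.003742 mol; V(KOH) at equivalence = 0.003742/0.1513 = 0.02473 L.
At equivalence all the acid is converted to NO2-; total volume = 0.01550 + 0.02473 = 0.04023 L, so [NO2-] = 0.003742/0.04023 = 0.09301 M.
Kb = Kw/Ka = 1.0e-14 / 4.5 x 10^-4 = 2.22e-11.
[OH^-] = sqrt(Kb x [NO2-]) = sqrt(2.22e-11 x 0.09301) = 1.44e-6 M.
pOH = 5.84, so pH = 14.00 - 5.84 = 8.16.

8.16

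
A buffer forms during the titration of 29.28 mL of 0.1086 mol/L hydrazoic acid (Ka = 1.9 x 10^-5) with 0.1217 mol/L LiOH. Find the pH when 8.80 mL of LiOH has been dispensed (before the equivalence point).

4.43

Initial n(HN3) = 0.1086 x 0.02928 = 0.003180 mol.
n(LiOH) added = 0.1217 x 0.008800 = 0.001071 mol, converting that many moles of HN3 to N3-.
Remaining n(HN3) = 0.002109 mol; n(N3-) = 0.001071 mol.
By Henderson-Hasselbalch, pH = pKa + log([A^-]/[HA]) = 4.72 + log(0.001071/0.002109) = 4.72 + (-0.29) = 4.43.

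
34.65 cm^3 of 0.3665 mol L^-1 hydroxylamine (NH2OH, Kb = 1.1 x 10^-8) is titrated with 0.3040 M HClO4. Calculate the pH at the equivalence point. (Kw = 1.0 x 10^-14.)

3.41

n(NH2OH) = 0.3665 x 0.03465 = 0.01270 mol; V(HClO4) at equivalence = 0.01270/0.3040 = 0.04177 L.
At equivalence the base is fully converted to NH3OH+; total volume = 0.07642 L, so [NH3OH+] = 0.01270/0.07642 = 0.1662 M.
Ka(NH3OH+) = Kw/Kb = 1.0e-14 / 1.1 x 10^-8 = 9.09e-7.
[H^+] = sqrt(Ka x [NH3OH+]) = sqrt(9.09e-7 x 0.1662) = 0.000389 M.
pH = -log(0.000389) = 3.41.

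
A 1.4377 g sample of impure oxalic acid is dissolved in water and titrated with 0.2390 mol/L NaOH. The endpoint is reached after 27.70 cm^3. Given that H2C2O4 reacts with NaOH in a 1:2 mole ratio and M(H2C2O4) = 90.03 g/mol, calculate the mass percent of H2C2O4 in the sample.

n(NaOH) = 0.2390 x 0.02770 = 0.006620 mol.
n(H2C2O4) = 0.006620 / 2 = 0.003310 mol.
mass of H2C2O4 = 0.003310 x 90.03 = 0.2980 g.
% purity = 0.2980 / 1.4377 x 100 = 20.7%.

20.7%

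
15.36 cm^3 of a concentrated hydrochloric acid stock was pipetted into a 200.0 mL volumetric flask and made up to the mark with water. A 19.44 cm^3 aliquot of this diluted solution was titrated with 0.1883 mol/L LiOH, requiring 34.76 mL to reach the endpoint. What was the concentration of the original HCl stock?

4.38 M

n(LiOH) = 0.1883 x 0.03476 = 0.006545 mol.
n(HCl) in the aliquot = 0.006545 mol.
[diluted HCl] = 0.006545 / 0.01944 = 0.3367 M.
Dilution factor = 200.0/15.36 = 13.02, so [stock] = 0.3367 x 13.02 = 4.38 M.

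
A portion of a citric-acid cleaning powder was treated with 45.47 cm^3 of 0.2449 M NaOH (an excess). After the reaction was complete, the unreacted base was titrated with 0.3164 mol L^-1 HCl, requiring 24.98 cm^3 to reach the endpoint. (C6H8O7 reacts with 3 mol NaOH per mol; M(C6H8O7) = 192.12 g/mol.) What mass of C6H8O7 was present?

0.207 g

Total n(NaOH) added = 0.2449 x 0.04547 = 0.01114 mol.
n(HCl) used = 0.3164 x 0.02498 = 0.007904 mol, which equals the excess n(NaOH).
So n(NaOH) consumed by the sample = 0.01114 - 0.007904 = 0.003232 mol.
n(C6H8O7) = 0.003232 / 3 = 0.001077 mol.
mass = 0.001077 mol x 192.12 g/mol = 0.207 g.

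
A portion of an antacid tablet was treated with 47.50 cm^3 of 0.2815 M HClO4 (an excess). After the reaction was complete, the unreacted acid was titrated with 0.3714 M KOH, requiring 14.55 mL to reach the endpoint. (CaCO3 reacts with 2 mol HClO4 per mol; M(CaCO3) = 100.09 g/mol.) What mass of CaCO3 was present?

Total n(HClO4) added = 0.2815 x 0.04750 = 0.01337 mol.
n(KOH) used = 0.3714 x 0.01455 = 0.005404 mol, which equals the excess n(HClO4).
So n(HClO4) consumed by the sample = 0.01337 - 0.005404 = 0.007967 mol.
n(CaCO3) = 0.007967 / 2 = 0.003984 mol.
mass = 0.003984 mol x 100.09 g/mol = 0.399 g.

0.399 g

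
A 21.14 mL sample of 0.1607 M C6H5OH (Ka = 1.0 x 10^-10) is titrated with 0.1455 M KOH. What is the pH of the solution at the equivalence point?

n(C6H5OH) = 0.1607 x 0.02114 = 0.003397 mol; V(KOH) at equivalence = 0.003397/0.1455 = 0.02335 L.
At equivalence all the acid is converted to C6H5O-; total volume = 0.02114 + 0.02335 = 0.04449 L, so [C6H5O-] = 0.003397/0.04449 = 0.07636 M.
Kb = Kw/Ka = 1.0e-14 / 1.0 x 10^-10 = 0.000100.
[OH^-] = sqrt(Kb x [C6H5O-]) = sqrt(0.000100 x 0.07636) = 0.00276 M.
pOH = 2.56, so pH = 14.00 - 2.56 = 11.44.

11.44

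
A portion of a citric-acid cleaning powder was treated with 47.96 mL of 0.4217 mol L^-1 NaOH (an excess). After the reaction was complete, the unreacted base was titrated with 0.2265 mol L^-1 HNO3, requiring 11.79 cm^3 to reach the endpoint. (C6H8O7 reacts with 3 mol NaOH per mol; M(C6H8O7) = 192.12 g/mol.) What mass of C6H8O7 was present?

Total n(NaOH) added = 0.4217 x 0.04796 = 0.02022 mol.
n(HNO3) used = 0.2265 x 0.01179 = 0.002670 mol, which equals the excess n(NaOH).
So n(NaOH) consumed by the sample = 0.02022 - 0.002670 = 0.01755 mol.
n(C6H8O7) = 0.01755 / 3 = 0.005851 mol.
mass = 0.005851 mol x 192.12 g/mol = 1.12 g.

1.12 g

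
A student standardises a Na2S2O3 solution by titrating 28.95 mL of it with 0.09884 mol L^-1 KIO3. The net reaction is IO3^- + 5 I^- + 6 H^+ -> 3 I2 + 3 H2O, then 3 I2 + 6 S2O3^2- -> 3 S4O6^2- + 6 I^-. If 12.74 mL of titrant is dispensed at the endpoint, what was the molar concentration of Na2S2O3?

n(KIO3) = 0.09884 x 0.01274 = 0.001259 mol.
From the balanced equation, 1 mol KIO3 reacts with 6 mol Na2S2O3, so n(Na2S2O3) = 0.001259 x 6/1 = 0.007555 mol.
[Na2S2O3] = 0.007555 / 0.02895 L = 0.261 M.

0.261 M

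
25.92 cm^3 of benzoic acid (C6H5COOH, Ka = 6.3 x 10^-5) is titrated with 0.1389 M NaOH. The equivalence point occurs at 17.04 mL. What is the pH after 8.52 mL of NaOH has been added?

8.52 mL is exactly half the equivalence volume (17.04/2), i.e. the half-equivalence point.
There, n(HA) = n(A^-), so pH = pKa = -log(6.3 x 10^-5) = 4.20.

4.20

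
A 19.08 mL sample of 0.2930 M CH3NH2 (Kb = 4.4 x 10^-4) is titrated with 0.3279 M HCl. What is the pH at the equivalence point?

5.73

n(CH3NH2) = 0.2930 x 0.01908 = 0.005590 mol; V(HCl) at equivalence = 0.005590/0.3279 = 0.01705 L.
At equivalence the base is fully converted to CH3NH3+; total volume = 0.03613 L, so [CH3NH3+] = 0.005590/0.03613 = 0.1547 M.
Ka(CH3NH3+) = Kw/Kb = 1.0e-14 / 4.4 x 10^-4 = 2.27e-11.
[H^+] = sqrt(Ka x [CH3NH3+]) = sqrt(2.27e-11 x 0.1547) = 1.88e-6 M.
pH = -log(1.88e-6) = 5.73.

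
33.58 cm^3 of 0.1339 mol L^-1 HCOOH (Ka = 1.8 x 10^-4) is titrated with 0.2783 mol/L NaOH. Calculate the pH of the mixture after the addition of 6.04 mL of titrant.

Initial n(HCOOH) = 0.1339 x 0.03358 = 0.004496 mol.
n(NaOH) added = 0.2783 x 0.006040 = 0.001681 mol, converting that many moles of HCOOH to HCOO-.
Remaining n(HCOOH) = 0.002815 mol; n(HCOO-) = 0.001681 mol.
By Henderson-Hasselbalch, pH = pKa + log([A^-]/[HA]) = 3.74 + log(0.001681/0.002815) = 3.74 + (-0.22) = 3.52.

3.52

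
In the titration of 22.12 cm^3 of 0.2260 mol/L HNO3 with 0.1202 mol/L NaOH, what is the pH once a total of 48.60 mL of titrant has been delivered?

12.08

n(acid) = 0.2260 x 0.02212 = 0.004999 mol; n(NaOH) added = 0.1202 x 0.04860 = 0.005842 mol.
Base is in excess by 0.005842 - 0.004999 = 0.0008426 mol in a total volume of 0.07072 L.
[OH^-] = 0.0008426/0.07072 = 0.01191 M, so pOH = 1.92 and pH = 14.00 - 1.92 = 12.08.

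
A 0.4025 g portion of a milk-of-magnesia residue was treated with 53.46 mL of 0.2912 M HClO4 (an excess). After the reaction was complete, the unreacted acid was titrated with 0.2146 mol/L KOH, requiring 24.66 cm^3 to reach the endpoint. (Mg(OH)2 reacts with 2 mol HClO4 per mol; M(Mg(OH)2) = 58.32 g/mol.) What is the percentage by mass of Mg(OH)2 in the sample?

74.4%

Total n(HClO4) added = 0.2912 x 0.05346 = 0.01557 mol.
n(KOH) used = 0.2146 x 0.02466 = 0.005292 mol, which equals the excess n(HClO4).
So n(HClO4) consumed by the sample = 0.01557 - 0.005292 = 0.01028 mol.
n(Mg(OH)2) = 0.01028 / 2 = 0.005138 mol.
mass Mg(OH)2 = 0.005138 x 58.32 = 0.2996 g, so %Mg(OH)2 = 0.2996/0.4025 x 100 = 74.4%.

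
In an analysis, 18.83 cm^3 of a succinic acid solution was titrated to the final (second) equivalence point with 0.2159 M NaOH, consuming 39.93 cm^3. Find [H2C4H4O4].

0.229 M

n(NaOH) = 0.2159 x 0.03993 = 0.008621 mol.
At the final (second) equivalence point, 2 mol OH^- react per mol H2C4H4O4, so n(H2C4H4O4) = 0.008621 / 2 = 0.004310 mol.
[H2C4H4O4] = 0.004310 / 0.01883 L = 0.229 M.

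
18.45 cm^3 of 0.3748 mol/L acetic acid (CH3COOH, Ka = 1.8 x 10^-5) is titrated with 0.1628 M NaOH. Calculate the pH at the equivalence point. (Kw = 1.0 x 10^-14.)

n(CH3COOH) = 0.3748 x 0.01845 = 0.006915 mol; V(NaOH) at equivalence = 0.006915/0.1628 = 0.04248 L.
At equivalence all the acid is converted to CH3COO-; total volume = 0.01845 + 0.04248 = 0.06093 L, so [CH3COO-] = 0.006915/0.06093 = 0.1135 M.
Kb = Kw/Ka = 1.0e-14 / 1.8 x 10^-5 = 5.56e-10.
[OH^-] = sqrt(Kb x [CH3COO-]) = sqrt(5.56e-10 x 0.1135) = 7.94e-6 M.
pOH = 5.10, so pH = 14.00 - 5.10 = 8.90.

8.90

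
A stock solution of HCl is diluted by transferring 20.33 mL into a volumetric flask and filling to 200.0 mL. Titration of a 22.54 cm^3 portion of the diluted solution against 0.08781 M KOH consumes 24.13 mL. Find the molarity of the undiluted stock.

0.925 M

n(KOH) = 0.08781 x 0.02413 = 0.002119 mol.
n(HCl) in the aliquot = 0.002119 mol.
[diluted HCl] = 0.002119 / 0.02254 = 0.09400 M.
Dilution factor = 200.0/20.33 = 9.838, so [stock] = 0.09400 x 9.838 = 0.925 M.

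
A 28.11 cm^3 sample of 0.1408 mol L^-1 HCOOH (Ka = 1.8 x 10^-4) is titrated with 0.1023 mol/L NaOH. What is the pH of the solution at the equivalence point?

n(HCOOH) = 0.1408 x 0.02811 = 0.003958 mol; V(NaOH) at equivalence = 0.003958/0.1023 = 0.03869 L.
At equivalence all the acid is converted to HCOO-; total volume = 0.02811 + 0.03869 = 0.06680 L, so [HCOO-] = 0.003958/0.06680 = 0.05925 M.
Kb = Kw/Ka = 1.0e-14 / 1.8 x 10^-4 = 5.56e-11.
[OH^-] = sqrt(Kb x [HCOO-]) = sqrt(5.56e-11 x 0.05925) = 1.81e-6 M.
pOH = 5.74, so pH = 14.00 - 5.74 = 8.26.

8.26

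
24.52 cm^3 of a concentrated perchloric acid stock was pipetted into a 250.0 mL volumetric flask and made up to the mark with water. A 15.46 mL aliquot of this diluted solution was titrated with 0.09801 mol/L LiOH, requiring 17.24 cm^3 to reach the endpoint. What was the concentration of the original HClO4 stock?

1.11 M

n(LiOH) = 0.09801 x 0.01724 = 0.001690 mol.
n(HClO4) in the aliquot = 0.001690 mol.
[diluted HClO4] = 0.001690 / 0.01546 = 0.1093 M.
Dilution factor = 250.0/24.52 = 10.20, so [stock] = 0.1093 x 10.20 = 1.11 M.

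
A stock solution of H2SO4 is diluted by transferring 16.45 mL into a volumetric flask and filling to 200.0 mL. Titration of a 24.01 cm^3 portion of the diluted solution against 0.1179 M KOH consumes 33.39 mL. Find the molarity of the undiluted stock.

0.997 M

n(KOH) = 0.1179 x 0.03339 = 0.003937 mol.
n(H2SO4) in the aliquot = 0.003937 x 1/2 = 0.001968 mol.
[diluted H2SO4] = 0.001968 / 0.02401 = 0.08198 M.
Dilution factor = 200.0/16.45 = 12.16, so [stock] = 0.08198 x 12.16 = 0.997 M.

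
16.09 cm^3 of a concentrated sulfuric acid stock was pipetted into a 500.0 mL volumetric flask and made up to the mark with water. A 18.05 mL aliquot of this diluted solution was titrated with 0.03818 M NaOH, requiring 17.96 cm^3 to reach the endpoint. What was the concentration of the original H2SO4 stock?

n(NaOH) = 0.03818 x 0.01796 = 0.0006857 mol.
n(H2SO4) in the aliquot = 0.0006857 x 1/2 = 0.0003429 mol.
[diluted H2SO4] = 0.0003429 / 0.01805 = 0.01899 M.
Dilution factor = 500.0/16.09 = 31.08, so [stock] = 0.01899 x 31.08 = 0.590 M.

0.590 M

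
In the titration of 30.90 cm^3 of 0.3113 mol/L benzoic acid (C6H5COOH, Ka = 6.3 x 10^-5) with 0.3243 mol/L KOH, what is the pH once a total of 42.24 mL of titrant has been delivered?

12.75

n(acid) = 0.3113 x 0.03090 = 0.009619 mol; n(KOH) added = 0.3243 x 0.04224 = 0.01370 mol.
Base is in excess by 0.01370 - 0.009619 = 0.004079 mol in a total volume of 0.07314 L.
[OH^-] = 0.004079/0.07314 = 0.05577 M, so pOH = 1.25 and pH = 14.00 - 1.25 = 12.75.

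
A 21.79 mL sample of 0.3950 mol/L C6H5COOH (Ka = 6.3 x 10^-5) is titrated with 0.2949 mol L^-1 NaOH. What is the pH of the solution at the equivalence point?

8.71

n(C6H5COOH) = 0.3950 x 0.02179 = 0.008607 mol; V(NaOH) at equivalence = 0.008607/0.2949 = 0.02919 L.
At equivalence all the acid is converted to C6H5COO-; total volume = 0.02179 + 0.02919 = 0.05098 L, so [C6H5COO-] = 0.008607/0.05098 = 0.1688 M.
Kb = Kw/Ka = 1.0e-14 / 6.3 x 10^-5 = 1.59e-10.
[OH^-] = sqrt(Kb x [C6H5COO-]) = sqrt(1.59e-10 x 0.1688) = 5.18e-6 M.
pOH = 5.29, so pH = 14.00 - 5.29 = 8.71.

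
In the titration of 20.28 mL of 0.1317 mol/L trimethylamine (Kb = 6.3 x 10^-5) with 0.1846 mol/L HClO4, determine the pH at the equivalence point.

n((CH3)3N) = 0.1317 x 0.02028 = 0.002671 mol; V(HClO4) at equivalence = 0.002671/0.1846 = 0.01447 L.
At equivalence the base is fully converted to (CH3)3NH+; total volume = 0.03475 L, so [(CH3)3NH+] = 0.002671/0.03475 = 0.07686 M.
Ka((CH3)3NH+) = Kw/Kb = 1.0e-14 / 6.3 x 10^-5 = 1.59e-10.
[H^+] = sqrt(Ka x [(CH3)3NH+]) = sqrt(1.59e-10 x 0.07686) = 3.49e-6 M.
pH = -log(3.49e-6) = 5.46.

5.46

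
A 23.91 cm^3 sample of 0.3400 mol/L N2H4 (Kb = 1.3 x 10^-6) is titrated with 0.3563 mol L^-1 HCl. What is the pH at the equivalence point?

n(N2H4) = 0.3400 x 0.02391 = 0.008129 mol; V(HCl) at equivalence = 0.008129/0.3563 = 0.02282 L.
At equivalence the base is fully converted to N2H5+; total volume = 0.04673 L, so [N2H5+] = 0.008129/0.04673 = 0.1740 M.
Ka(N2H5+) = Kw/Kb = 1.0e-14 / 1.3 x 10^-6 = 7.69e-9.
[H^+] = sqrt(Ka x [N2H5+]) = sqrt(7.69e-9 x 0.1740) = 3.66e-5 M.
pH = -log(3.66e-5) = 4.44.

4.44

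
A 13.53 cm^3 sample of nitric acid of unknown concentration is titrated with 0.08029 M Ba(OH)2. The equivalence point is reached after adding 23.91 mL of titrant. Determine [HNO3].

0.284 M

n(Ba(OH)2) delivered = 0.08029 x 0.02391 = 0.001920 mol.
The reaction is 2 HNO3 + 1 Ba(OH)2, so n(HNO3) = 0.001920 x 2/1 = 0.003839 mol.
[HNO3] = 0.003839 mol / 0.01353 L = 0.284 M.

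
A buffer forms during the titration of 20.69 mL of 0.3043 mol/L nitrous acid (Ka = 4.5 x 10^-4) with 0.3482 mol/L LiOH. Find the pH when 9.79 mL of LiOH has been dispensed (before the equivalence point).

Initial n(HNO2) = 0.3043 x 0.02069 = 0.006296 mol.
n(LiOH) added = 0.3482 x 0.009790 = 0.003409 mol, converting that many moles of HNO2 to NO2-.
Remaining n(HNO2) = 0.002887 mol; n(NO2-) = 0.003409 mol.
By Henderson-Hasselbalch, pH = pKa + log([A^-]/[HA]) = 3.35 + log(0.003409/0.002887) = 3.35 + (+0.07) = 3.42.

3.42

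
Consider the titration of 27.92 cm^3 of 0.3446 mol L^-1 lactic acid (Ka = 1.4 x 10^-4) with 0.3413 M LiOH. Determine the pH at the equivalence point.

n(HC3H5O3) = 0.3446 x 0.02792 = 0.009621 mol; V(LiOH) at equivalence = 0.009621/0.3413 = 0.02819 L.
At equivalence all the acid is converted to C3H5O3-; total volume = 0.02792 + 0.02819 = 0.05611 L, so [C3H5O3-] = 0.009621/0.05611 = 0.1715 M.
Kb = Kw/Ka = 1.0e-14 / 1.4 x 10^-4 = 7.14e-11.
[OH^-] = sqrt(Kb x [C3H5O3-]) = sqrt(7.14e-11 x 0.1715) = 3.50e-6 M.
pOH = 5.46, so pH = 14.00 - 5.46 = 8.54.

8.54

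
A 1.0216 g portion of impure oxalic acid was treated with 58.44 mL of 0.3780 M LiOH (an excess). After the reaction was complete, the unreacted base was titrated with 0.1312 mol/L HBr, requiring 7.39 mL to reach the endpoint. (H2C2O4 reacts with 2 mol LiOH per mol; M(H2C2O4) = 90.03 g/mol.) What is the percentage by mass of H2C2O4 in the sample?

93.1%

Total n(LiOH) added = 0.3780 x 0.05844 = 0.02209 mol.
n(HBr) used = 0.1312 x 0.007390 = 0.0009696 mol, which equals the excess n(LiOH).
So n(LiOH) consumed by the sample = 0.02209 - 0.0009696 = 0.02112 mol.
n(H2C2O4) = 0.02112 / 2 = 0.01056 mol.
mass H2C2O4 = 0.01056 x 90.03 = 0.9508 g, so %H2C2O4 = 0.9508/1.0216 x 100 = 93.1%.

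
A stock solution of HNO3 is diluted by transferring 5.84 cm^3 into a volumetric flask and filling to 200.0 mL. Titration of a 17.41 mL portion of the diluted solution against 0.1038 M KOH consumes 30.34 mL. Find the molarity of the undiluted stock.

n(KOH) = 0.1038 x 0.03034 = 0.003149 mol.
n(HNO3) in the aliquot = 0.003149 mol.
[diluted HNO3] = 0.003149 / 0.01741 = 0.1809 M.
Dilution factor = 200.0/5.840 = 34.25, so [stock] = 0.1809 x 34.25 = 6.19 M.

6.19 M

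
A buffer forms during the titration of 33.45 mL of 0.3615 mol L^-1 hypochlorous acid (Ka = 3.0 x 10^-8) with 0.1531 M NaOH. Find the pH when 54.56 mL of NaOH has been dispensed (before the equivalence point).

7.87

Initial n(HClO) = 0.3615 x 0.03345 = 0.01209 mol.
n(NaOH) added = 0.1531 x 0.05456 = 0.008353 mol, converting that many moles of HClO to ClO-.
Remaining n(HClO) = 0.003739 mol; n(ClO-) = 0.008353 mol.
By Henderson-Hasselbalch, pH = pKa + log([A^-]/[HA]) = 7.52 + log(0.008353/0.003739) = 7.52 + (+0.35) = 7.87.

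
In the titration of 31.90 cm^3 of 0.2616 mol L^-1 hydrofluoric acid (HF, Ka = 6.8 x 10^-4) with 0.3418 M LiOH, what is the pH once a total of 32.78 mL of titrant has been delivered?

n(acid) = 0.2616 x 0.03190 = 0.008345 mol; n(LiOH) added = 0.3418 x 0.03278 = 0.01120 mol.
Base is in excess by 0.01120 - 0.008345 = 0.002859 mol in a total volume of 0.06468 L.
[OH^-] = 0.002859/0.06468 = 0.04420 M, so pOH = 1.35 and pH = 14.00 - 1.35 = 12.65.

12.65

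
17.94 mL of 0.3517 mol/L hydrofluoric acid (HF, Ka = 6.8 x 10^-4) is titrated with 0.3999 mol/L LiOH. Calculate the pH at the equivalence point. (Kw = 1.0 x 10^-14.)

8.22

n(HF) = 0.3517 x 0.01794 = 0.006309 mol; V(LiOH) at equivalence = 0.006309/0.3999 = 0.01578 L.
At equivalence all the acid is converted to F-; total volume = 0.01794 + 0.01578 = 0.03372 L, so [F-] = 0.006309/0.03372 = 0.1871 M.
Kb = Kw/Ka = 1.0e-14 / 6.8 x 10^-4 = 1.47e-11.
[OH^-] = sqrt(Kb x [F-]) = sqrt(1.47e-11 x 0.1871) = 1.66e-6 M.
pOH = 5.78, so pH = 14.00 - 5.78 = 8.22.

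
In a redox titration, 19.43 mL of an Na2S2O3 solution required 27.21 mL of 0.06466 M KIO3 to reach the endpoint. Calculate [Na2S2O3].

n(KIO3) = 0.06466 x 0.02721 = 0.001759 mol.
From the balanced equation, 1 mol KIO3 reacts with 6 mol Na2S2O3, so n(Na2S2O3) = 0.001759 x 6/1 = 0.01056 mol.
[Na2S2O3] = 0.01056 / 0.01943 L = 0.543 M.

0.543 M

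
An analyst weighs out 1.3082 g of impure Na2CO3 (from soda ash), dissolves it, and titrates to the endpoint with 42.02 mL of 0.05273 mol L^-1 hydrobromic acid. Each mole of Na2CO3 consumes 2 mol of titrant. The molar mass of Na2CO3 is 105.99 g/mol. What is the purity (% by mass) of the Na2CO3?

n(HBr) = 0.05273 x 0.04202 = 0.002216 mol.
n(Na2CO3) = 0.002216 / 2 = 0.001108 mol.
mass of Na2CO3 = 0.001108 x 105.99 = 0.1174 g.
% purity = 0.1174 / 1.3082 x 100 = 8.98%.

8.98%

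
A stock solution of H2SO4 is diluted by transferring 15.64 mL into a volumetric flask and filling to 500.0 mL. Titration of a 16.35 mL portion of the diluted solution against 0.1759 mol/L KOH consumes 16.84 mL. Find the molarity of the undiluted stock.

n(KOH) = 0.1759 x 0.01684 = 0.002962 mol.
n(H2SO4) in the aliquot = 0.002962 x 1/2 = 0.001481 mol.
[diluted H2SO4] = 0.001481 / 0.01635 = 0.09059 M.
Dilution factor = 500.0/15.64 = 31.97, so [stock] = 0.09059 x 31.97 = 2.90 M.

2.90 M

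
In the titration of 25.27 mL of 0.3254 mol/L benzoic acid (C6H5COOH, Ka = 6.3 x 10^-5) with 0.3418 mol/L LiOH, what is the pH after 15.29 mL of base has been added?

4.44

Initial n(C6H5COOH) = 0.3254 x 0.02527 = 0.008223 mol.
n(LiOH) added = 0.3418 x 0.01529 = 0.005226 mol, converting that many moles of C6H5COOH to C6H5COO-.
Remaining n(C6H5COOH) = 0.002997 mol; n(C6H5COO-) = 0.005226 mol.
By Henderson-Hasselbalch, pH = pKa + log([A^-]/[HA]) = 4.20 + log(0.005226/0.002997) = 4.20 + (+0.24) = 4.44.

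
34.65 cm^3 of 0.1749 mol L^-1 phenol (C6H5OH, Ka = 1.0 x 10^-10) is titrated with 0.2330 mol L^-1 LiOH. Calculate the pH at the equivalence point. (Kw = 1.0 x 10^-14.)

n(C6H5OH) = 0.1749 x 0.03465 = 0.006060 mol; V(LiOH) at equivalence = 0.006060/0.2330 = 0.02601 L.
At equivalence all the acid is converted to C6H5O-; total volume = 0.03465 + 0.02601 = 0.06066 L, so [C6H5O-] = 0.006060/0.06066 = 0.09991 M.
Kb = Kw/Ka = 1.0e-14 / 1.0 x 10^-10 = 0.000100.
[OH^-] = sqrt(Kb x [C6H5O-]) = sqrt(0.000100 x 0.09991) = 0.00316 M.
pOH = 2.50, so pH = 14.00 - 2.50 = 11.50.

11.50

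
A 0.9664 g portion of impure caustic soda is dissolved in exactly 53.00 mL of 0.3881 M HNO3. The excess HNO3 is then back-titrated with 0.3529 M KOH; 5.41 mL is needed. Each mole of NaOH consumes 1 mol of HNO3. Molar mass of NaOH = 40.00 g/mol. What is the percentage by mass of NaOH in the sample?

Total n(HNO3) added = 0.3881 x 0.05300 = 0.02057 mol.
n(KOH) used = 0.3529 x 0.005410 = 0.001909 mol, which equals the excess n(HNO3).
So n(HNO3) consumed by the sample = 0.02057 - 0.001909 = 0.01866 mol.
n(NaOH) = 0.01866 / 1 = 0.01866 mol.
mass NaOH = 0.01866 x 40.00 = 0.7464 g, so %NaOH = 0.7464/0.9664 x 100 = 77.2%.

77.2%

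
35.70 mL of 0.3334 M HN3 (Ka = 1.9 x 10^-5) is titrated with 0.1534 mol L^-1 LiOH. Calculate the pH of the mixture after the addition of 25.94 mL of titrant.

Initial n(HN3) = 0.3334 x 0.03570 = 0.01190 mol.
n(LiOH) added = 0.1534 x 0.02594 = 0.003979 mol, converting that many moles of HN3 to N3-.
Remaining n(HN3) = 0.007923 mol; n(N3-) = 0.003979 mol.
By Henderson-Hasselbalch, pH = pKa + log([A^-]/[HA]) = 4.72 + log(0.003979/0.007923) = 4.72 + (-0.30) = 4.42.

4.42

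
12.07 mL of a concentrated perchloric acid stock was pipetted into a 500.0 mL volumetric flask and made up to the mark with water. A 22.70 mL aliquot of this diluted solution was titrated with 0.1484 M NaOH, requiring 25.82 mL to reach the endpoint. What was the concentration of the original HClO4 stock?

n(NaOH) = 0.1484 x 0.02582 = 0.003832 mol.
n(HClO4) in the aliquot = 0.003832 mol.
[diluted HClO4] = 0.003832 / 0.02270 = 0.1688 M.
Dilution factor = 500.0/12.07 = 41.43, so [stock] = 0.1688 x 41.43 = 6.99 M.

6.99 M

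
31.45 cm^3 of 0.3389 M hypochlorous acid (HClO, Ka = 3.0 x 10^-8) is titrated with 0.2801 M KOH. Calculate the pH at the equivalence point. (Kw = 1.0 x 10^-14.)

n(HClO) = 0.3389 x 0.03145 = 0.01066 mol; V(KOH) at equivalence = 0.01066/0.2801 = 0.03805 L.
At equivalence all the acid is converted to ClO-; total volume = 0.03145 + 0.03805 = 0.06950 L, so [ClO-] = 0.01066/0.06950 = 0.1534 M.
Kb = Kw/Ka = 1.0e-14 / 3.0 x 10^-8 = 3.33e-7.
[OH^-] = sqrt(Kb x [ClO-]) = sqrt(3.33e-7 x 0.1534) = 0.000226 M.
pOH = 3.65, so pH = 14.00 - 3.65 = 10.35.

10.35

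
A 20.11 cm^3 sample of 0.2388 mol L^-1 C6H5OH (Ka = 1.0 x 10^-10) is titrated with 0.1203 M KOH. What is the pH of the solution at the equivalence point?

11.45

n(C6H5OH) = 0.2388 x 0.02011 = 0.004802 mol; V(KOH) at equivalence = 0.004802/0.1203 = 0.03992 L.
At equivalence all the acid is converted to C6H5O-; total volume = 0.02011 + 0.03992 = 0.06003 L, so [C6H5O-] = 0.004802/0.06003 = 0.08000 M.
Kb = Kw/Ka = 1.0e-14 / 1.0 x 10^-10 = 0.000100.
[OH^-] = sqrt(Kb x [C6H5O-]) = sqrt(0.000100 x 0.08000) = 0.00283 M.
pOH = 2.55, so pH = 14.00 - 2.55 = 11.45.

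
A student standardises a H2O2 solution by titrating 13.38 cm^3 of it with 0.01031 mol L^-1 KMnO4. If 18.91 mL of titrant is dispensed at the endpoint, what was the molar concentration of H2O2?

0.0364 M

n(KMnO4) = 0.01031 x 0.01891 = 0.0001950 mol.
From the balanced equation, 2 mol KMnO4 reacts with 5 mol H2O2, so n(H2O2) = 0.0001950 x 5/2 = 0.0004874 mol.
[H2O2] = 0.0004874 / 0.01338 L = 0.0364 M.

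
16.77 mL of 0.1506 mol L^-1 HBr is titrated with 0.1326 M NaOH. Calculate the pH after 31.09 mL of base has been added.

12.52

n(acid) = 0.1506 x 0.01677 = 0.002526 mol; n(NaOH) added = 0.1326 x 0.03109 = 0.004123 mol.
Base is in excess by 0.004123 - 0.002526 = 0.001597 mol in a total volume of 0.04786 L.
[OH^-] = 0.001597/0.04786 = 0.03337 M, so pOH = 1.48 and pH = 14.00 - 1.48 = 12.52.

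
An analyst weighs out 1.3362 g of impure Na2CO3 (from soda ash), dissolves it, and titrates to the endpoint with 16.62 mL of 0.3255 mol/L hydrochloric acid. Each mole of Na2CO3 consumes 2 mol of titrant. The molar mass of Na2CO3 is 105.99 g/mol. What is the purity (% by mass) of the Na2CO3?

n(HCl) = 0.3255 x 0.01662 = 0.005410 mol.
n(Na2CO3) = 0.005410 / 2 = 0.002705 mol.
mass of Na2CO3 = 0.002705 x 105.99 = 0.2867 g.
% purity = 0.2867 / 1.3362 x 100 = 21.5%.

21.5%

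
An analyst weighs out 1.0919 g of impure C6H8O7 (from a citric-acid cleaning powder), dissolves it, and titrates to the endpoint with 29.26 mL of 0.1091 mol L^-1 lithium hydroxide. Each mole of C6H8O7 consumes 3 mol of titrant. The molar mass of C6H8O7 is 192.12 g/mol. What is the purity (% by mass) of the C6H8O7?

n(LiOH) = 0.1091 x 0.02926 = 0.003192 mol.
n(C6H8O7) = 0.003192 / 3 = 0.001064 mol.
mass of C6H8O7 = 0.001064 x 192.12 = 0.2044 g.
% purity = 0.2044 / 1.0919 x 100 = 18.7%.

18.7%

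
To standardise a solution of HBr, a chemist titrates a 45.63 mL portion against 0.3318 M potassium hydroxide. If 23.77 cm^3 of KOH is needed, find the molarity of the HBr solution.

n(KOH) delivered = 0.3318 x 0.02377 = 0.007887 mol.
For a 1:1 reaction, n(HBr) = 0.007887 mol.
[HBr] = 0.007887 mol / 0.04563 L = 0.173 M.

0.173 M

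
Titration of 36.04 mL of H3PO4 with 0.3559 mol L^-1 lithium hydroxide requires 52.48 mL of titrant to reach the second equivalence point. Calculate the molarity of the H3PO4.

n(LiOH) = 0.3559 x 0.05248 = 0.01868 mol.
At the second equivalence point, 2 mol OH^- react per mol H3PO4, so n(H3PO4) = 0.01868 / 2 = 0.009339 mol.
[H3PO4] = 0.009339 / 0.03604 L = 0.259 M.

0.259 M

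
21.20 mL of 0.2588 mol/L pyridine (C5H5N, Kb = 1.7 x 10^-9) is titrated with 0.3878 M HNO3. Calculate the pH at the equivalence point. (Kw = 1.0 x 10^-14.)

n(C5H5N) = 0.2588 x 0.02120 = 0.005487 mol; V(HNO3) at equivalence = 0.005487/0.3878 = 0.01415 L.
At equivalence the base is fully converted to C5H5NH+; total volume = 0.03535 L, so [C5H5NH+] = 0.005487/0.03535 = 0.1552 M.
Ka(C5H5NH+) = Kw/Kb = 1.0e-14 / 1.7 x 10^-9 = 5.88e-6.
[H^+] = sqrt(Ka x [C5H5NH+]) = sqrt(5.88e-6 x 0.1552) = 0.000956 M.
pH = -log(0.000956) = 3.02.

3.02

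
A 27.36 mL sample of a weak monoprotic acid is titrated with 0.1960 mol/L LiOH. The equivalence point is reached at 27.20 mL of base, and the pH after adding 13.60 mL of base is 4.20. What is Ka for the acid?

6.3 x 10^-5

13.60 mL is half of the equivalence volume, so this is the half-equivalence point where [HA] = [A^-].
At half-equivalence pH = pKa, so pKa = 4.20.
Ka = 10^(-4.20) = 6.3 x 10^-5.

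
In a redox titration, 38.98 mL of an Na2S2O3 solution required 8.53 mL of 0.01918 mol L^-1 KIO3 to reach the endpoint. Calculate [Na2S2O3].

0.0252 M

n(KIO3) = 0.01918 x 0.008530 = 0.0001636 mol.
From the balanced equation, 1 mol KIO3 reacts with 6 mol Na2S2O3, so n(Na2S2O3) = 0.0001636 x 6/1 = 0.0009816 mol.
[Na2S2O3] = 0.0009816 / 0.03898 L = 0.0252 M.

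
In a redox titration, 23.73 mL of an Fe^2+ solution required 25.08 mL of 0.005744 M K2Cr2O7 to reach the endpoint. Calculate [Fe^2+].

n(K2Cr2O7) = 0.005744 x 0.02508 = 0.0001441 mol.
From the balanced equation, 1 mol K2Cr2O7 reacts with 6 mol Fe^2+, so n(Fe^2+) = 0.0001441 x 6/1 = 0.0008644 mol.
[Fe^2+] = 0.0008644 / 0.02373 L = 0.0364 M.

0.0364 M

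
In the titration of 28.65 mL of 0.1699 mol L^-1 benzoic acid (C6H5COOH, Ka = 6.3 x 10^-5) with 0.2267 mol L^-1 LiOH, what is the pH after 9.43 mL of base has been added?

Initial n(C6H5COOH) = 0.1699 x 0.02865 = 0.004868 mol.
n(LiOH) added = 0.2267 x 0.009430 = 0.002138 mol, converting that many moles of C6H5COOH to C6H5COO-.
Remaining n(C6H5COOH) = 0.002730 mol; n(C6H5COO-) = 0.002138 mol.
By Henderson-Hasselbalch, pH = pKa + log([A^-]/[HA]) = 4.20 + log(0.002138/0.002730) = 4.20 + (-0.11) = 4.09.

4.09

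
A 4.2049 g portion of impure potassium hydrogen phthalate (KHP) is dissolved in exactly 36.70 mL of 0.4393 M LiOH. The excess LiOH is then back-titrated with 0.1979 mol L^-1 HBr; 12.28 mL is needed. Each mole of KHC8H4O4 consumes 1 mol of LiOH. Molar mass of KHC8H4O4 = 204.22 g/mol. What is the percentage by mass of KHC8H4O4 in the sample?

Total n(LiOH) added = 0.4393 x 0.03670 = 0.01612 mol.
n(HBr) used = 0.1979 x 0.01228 = 0.002430 mol, which equals the excess n(LiOH).
So n(LiOH) consumed by the sample = 0.01612 - 0.002430 = 0.01369 mol.
n(KHC8H4O4) = 0.01369 / 1 = 0.01369 mol.
mass KHC8H4O4 = 0.01369 x 204.22 = 2.796 g, so %KHC8H4O4 = 2.796/4.2049 x 100 = 66.5%.

66.5%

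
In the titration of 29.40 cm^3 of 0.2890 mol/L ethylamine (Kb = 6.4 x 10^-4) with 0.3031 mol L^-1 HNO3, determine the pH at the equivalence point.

5.82

n(C2H5NH2) = 0.2890 x 0.02940 = 0.008497 mol; V(HNO3) at equivalence = 0.008497/0.3031 = 0.02803 L.
At equivalence the base is fully converted to C2H5NH3+; total volume = 0.05743 L, so [C2H5NH3+] = 0.008497/0.05743 = 0.1479 M.
Ka(C2H5NH3+) = Kw/Kb = 1.0e-14 / 6.4 x 10^-4 = 1.56e-11.
[H^+] = sqrt(Ka x [C2H5NH3+]) = sqrt(1.56e-11 x 0.1479) = 1.52e-6 M.
pH = -log(1.52e-6) = 5.82.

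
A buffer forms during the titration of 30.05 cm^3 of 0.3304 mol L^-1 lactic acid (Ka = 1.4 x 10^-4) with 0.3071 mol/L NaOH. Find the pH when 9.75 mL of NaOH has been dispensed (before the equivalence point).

Initial n(HC3H5O3) = 0.3304 x 0.03005 = 0.009929 mol.
n(NaOH) added = 0.3071 x 0.009750 = 0.002994 mol, converting that many moles of HC3H5O3 to C3H5O3-.
Remaining n(HC3H5O3) = 0.006934 mol; n(C3H5O3-) = 0.002994 mol.
By Henderson-Hasselbalch, pH = pKa + log([A^-]/[HA]) = 3.85 + log(0.002994/0.006934) = 3.85 + (-0.36) = 3.49.

3.49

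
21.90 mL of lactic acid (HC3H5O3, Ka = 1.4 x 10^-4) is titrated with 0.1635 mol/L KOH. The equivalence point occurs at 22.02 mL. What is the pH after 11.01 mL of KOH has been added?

3.85

11.01 mL is exactly half the equivalence volume (22.02/2), i.e. the half-equivalence point.
There, n(HA) = n(A^-), so pH = pKa = -log(1.4 x 10^-4) = 3.85.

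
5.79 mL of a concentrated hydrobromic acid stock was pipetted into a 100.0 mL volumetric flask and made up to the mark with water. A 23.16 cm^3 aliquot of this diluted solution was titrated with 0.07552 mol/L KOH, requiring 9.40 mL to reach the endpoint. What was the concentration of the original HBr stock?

0.529 M

n(KOH) = 0.07552 x 0.009400 = 0.0007099 mol.
n(HBr) in the aliquot = 0.0007099 mol.
[diluted HBr] = 0.0007099 / 0.02316 = 0.03065 M.
Dilution factor = 100.0/5.790 = 17.27, so [stock] = 0.03065 x 17.27 = 0.529 M.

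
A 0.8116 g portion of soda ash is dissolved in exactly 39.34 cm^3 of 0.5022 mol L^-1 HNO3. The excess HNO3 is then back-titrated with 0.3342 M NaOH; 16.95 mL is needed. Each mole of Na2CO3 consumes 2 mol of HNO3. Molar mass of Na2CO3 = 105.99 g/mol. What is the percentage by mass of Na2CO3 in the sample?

Total n(HNO3) added = 0.5022 x 0.03934 = 0.01976 mol.
n(NaOH) used = 0.3342 x 0.01695 = 0.005665 mol, which equals the excess n(HNO3).
So n(HNO3) consumed by the sample = 0.01976 - 0.005665 = 0.01409 mol.
n(Na2CO3) = 0.01409 / 2 = 0.007046 mol.
mass Na2CO3 = 0.007046 x 105.99 = 0.7468 g, so %Na2CO3 = 0.7468/0.8116 x 100 = 92.0%.

92.0%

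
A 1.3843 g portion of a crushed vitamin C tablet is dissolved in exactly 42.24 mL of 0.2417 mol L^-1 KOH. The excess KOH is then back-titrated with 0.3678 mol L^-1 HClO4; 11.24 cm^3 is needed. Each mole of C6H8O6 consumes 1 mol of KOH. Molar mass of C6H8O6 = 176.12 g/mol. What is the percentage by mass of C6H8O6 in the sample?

77.3%

Total n(KOH) added = 0.2417 x 0.04224 = 0.01021 mol.
n(HClO4) used = 0.3678 x 0.01124 = 0.004134 mol, which equals the excess n(KOH).
So n(KOH) consumed by the sample = 0.01021 - 0.004134 = 0.006075 mol.
n(C6H8O6) = 0.006075 / 1 = 0.006075 mol.
mass C6H8O6 = 0.006075 x 176.12 = 1.070 g, so %C6H8O6 = 1.070/1.3843 x 100 = 77.3%.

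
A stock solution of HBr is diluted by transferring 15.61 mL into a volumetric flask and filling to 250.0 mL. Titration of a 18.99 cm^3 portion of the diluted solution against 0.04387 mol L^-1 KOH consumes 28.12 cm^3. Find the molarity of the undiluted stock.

n(KOH) = 0.04387 x 0.02812 = 0.001234 mol.
n(HBr) in the aliquot = 0.001234 mol.
[diluted HBr] = 0.001234 / 0.01899 = 0.06496 M.
Dilution factor = 250.0/15.61 = 16.02, so [stock] = 0.06496 x 16.02 = 1.04 M.

1.04 M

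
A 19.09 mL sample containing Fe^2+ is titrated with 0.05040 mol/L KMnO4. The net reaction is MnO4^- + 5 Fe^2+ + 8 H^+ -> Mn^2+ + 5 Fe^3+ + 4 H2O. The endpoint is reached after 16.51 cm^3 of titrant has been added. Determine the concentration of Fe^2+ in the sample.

0.218 M

n(KMnO4) = 0.05040 x 0.01651 = 0.0008321 mol.
From the balanced equation, 1 mol KMnO4 reacts with 5 mol Fe^2+, so n(Fe^2+) = 0.0008321 x 5/1 = 0.004161 mol.
[Fe^2+] = 0.004161 / 0.01909 L = 0.218 M.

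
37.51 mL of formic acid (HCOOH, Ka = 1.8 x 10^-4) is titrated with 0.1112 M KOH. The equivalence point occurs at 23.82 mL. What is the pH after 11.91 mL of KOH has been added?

3.74

11.91 mL is exactly half the equivalence volume (23.82/2), i.e. the half-equivalence point.
There, n(HA) = n(A^-), so pH = pKa = -log(1.8 x 10^-4) = 3.74.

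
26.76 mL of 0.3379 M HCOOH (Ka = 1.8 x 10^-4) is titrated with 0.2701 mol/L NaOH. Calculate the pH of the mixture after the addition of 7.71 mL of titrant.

3.22

Initial n(HCOOH) = 0.3379 x 0.02676 = 0.009042 mol.
n(NaOH) added = 0.2701 x 0.007710 = 0.002082 mol, converting that many moles of HCOOH to HCOO-.
Remaining n(HCOOH) = 0.006960 mol; n(HCOO-) = 0.002082 mol.
By Henderson-Hasselbalch, pH = pKa + log([A^-]/[HA]) = 3.74 + log(0.002082/0.006960) = 3.74 + (-0.52) = 3.22.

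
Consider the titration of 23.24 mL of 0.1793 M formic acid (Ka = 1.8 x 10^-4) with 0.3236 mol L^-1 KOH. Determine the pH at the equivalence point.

n(HCOOH) = 0.1793 x 0.02324 = 0.004167 mol; V(KOH) at equivalence = 0.004167/0.3236 = 0.01288 L.
At equivalence all the acid is converted to HCOO-; total volume = 0.02324 + 0.01288 = 0.03612 L, so [HCOO-] = 0.004167/0.03612 = 0.1154 M.
Kb = Kw/Ka = 1.0e-14 / 1.8 x 10^-4 = 5.56e-11.
[OH^-] = sqrt(Kb x [HCOO-]) = sqrt(5.56e-11 x 0.1154) = 2.53e-6 M.
pOH = 5.60, so pH = 14.00 - 5.60 = 8.40.

8.40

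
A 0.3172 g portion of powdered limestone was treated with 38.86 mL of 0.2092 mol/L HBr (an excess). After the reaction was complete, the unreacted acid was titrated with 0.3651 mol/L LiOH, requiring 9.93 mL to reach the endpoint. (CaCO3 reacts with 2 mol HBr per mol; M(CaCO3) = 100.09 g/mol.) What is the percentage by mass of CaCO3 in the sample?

71.1%

Total n(HBr) added = 0.2092 x 0.03886 = 0.008130 mol.
n(LiOH) used = 0.3651 x 0.009930 = 0.003625 mol, which equals the excess n(HBr).
So n(HBr) consumed by the sample = 0.008130 - 0.003625 = 0.004504 mol.
n(CaCO3) = 0.004504 / 2 = 0.002252 mol.
mass CaCO3 = 0.002252 x 100.09 = 0.2254 g, so %CaCO3 = 0.2254/0.3172 x 100 = 71.1%.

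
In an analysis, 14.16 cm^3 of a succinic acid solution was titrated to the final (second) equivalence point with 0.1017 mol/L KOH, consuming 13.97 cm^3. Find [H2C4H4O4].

n(KOH) = 0.1017 x 0.01397 = 0.001421 mol.
At the final (second) equivalence point, 2 mol OH^- react per mol H2C4H4O4, so n(H2C4H4O4) = 0.001421 / 2 = 0.0007104 mol.
[H2C4H4O4] = 0.0007104 / 0.01416 L = 0.0502 M.

0.0502 M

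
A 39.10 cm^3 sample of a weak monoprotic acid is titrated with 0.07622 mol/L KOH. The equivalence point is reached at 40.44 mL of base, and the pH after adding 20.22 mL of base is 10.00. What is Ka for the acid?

1.0 x 10^-10

20.22 mL is half of the equivalence volume, so this is the half-equivalence point where [HA] = [A^-].
At half-equivalence pH = pKa, so pKa = 10.00.
Ka = 10^(-10.00) = 1.0 x 10^-10.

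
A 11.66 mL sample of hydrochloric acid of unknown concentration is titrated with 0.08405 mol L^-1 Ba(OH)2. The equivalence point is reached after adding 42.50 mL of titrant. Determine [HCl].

n(Ba(OH)2) delivered = 0.08405 x 0.04250 = 0.003572 mol.
The reaction is 2 HCl + 1 Ba(OH)2, so n(HCl) = 0.003572 x 2/1 = 0.007144 mol.
[HCl] = 0.007144 mol / 0.01166 L = 0.613 M.

0.613 M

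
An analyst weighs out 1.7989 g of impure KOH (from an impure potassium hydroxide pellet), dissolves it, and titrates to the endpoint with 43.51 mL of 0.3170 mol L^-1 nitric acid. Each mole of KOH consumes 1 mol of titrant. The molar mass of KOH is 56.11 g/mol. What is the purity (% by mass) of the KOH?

n(HNO3) = 0.3170 x 0.04351 = 0.01379 mol.
n(KOH) = 0.01379 / 1 = 0.01379 mol.
mass of KOH = 0.01379 x 56.11 = 0.7739 g.
% purity = 0.7739 / 1.7989 x 100 = 43.0%.

43.0%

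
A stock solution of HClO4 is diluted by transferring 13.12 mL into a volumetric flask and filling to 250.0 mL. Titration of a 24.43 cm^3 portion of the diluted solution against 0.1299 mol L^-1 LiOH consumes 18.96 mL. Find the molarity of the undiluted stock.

n(LiOH) = 0.1299 x 0.01896 = 0.002463 mol.
n(HClO4) in the aliquot = 0.002463 mol.
[diluted HClO4] = 0.002463 / 0.02443 = 0.1008 M.
Dilution factor = 250.0/13.12 = 19.05, so [stock] = 0.1008 x 19.05 = 1.92 M.

1.92 M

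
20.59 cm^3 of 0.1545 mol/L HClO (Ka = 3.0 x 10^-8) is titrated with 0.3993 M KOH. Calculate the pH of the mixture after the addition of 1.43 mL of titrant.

Initial n(HClO) = 0.1545 x 0.02059 = 0.003181 mol.
n(KOH) added = 0.3993 x 0.001430 = 0.0005710 mol, converting that many moles of HClO to ClO-.
Remaining n(HClO) = 0.002610 mol; n(ClO-) = 0.0005710 mol.
By Henderson-Hasselbalch, pH = pKa + log([A^-]/[HA]) = 7.52 + log(0.0005710/0.002610) = 7.52 + (-0.66) = 6.86.

6.86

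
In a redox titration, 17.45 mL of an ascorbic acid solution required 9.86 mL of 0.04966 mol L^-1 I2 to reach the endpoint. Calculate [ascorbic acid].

n(I2) = 0.04966 x 0.009860 = 0.0004896 mol.
From the balanced equation, 1 mol I2 reacts with 1 mol ascorbic acid, so n(ascorbic acid) = 0.0004896 x 1/1 = 0.0004896 mol.
[ascorbic acid] = 0.0004896 / 0.01745 L = 0.0281 M.

0.0281 M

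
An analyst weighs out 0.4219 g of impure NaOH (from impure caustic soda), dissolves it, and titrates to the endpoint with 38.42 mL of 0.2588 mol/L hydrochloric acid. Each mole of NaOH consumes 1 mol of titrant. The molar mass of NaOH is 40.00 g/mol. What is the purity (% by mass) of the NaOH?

n(HCl) = 0.2588 x 0.03842 = 0.009943 mol.
n(NaOH) = 0.009943 / 1 = 0.009943 mol.
mass of NaOH = 0.009943 x 40.00 = 0.3977 g.
% purity = 0.3977 / 0.4219 x 100 = 94.3%.

94.3%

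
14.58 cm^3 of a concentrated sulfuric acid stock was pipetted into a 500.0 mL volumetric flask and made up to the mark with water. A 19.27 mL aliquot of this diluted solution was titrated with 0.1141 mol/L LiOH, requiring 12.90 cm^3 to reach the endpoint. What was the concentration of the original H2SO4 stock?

n(LiOH) = 0.1141 x 0.01290 = 0.001472 mol.
n(H2SO4) in the aliquot = 0.001472 x 1/2 = 0.0007359 mol.
[diluted H2SO4] = 0.0007359 / 0.01927 = 0.03819 M.
Dilution factor = 500.0/14.58 = 34.29, so [stock] = 0.03819 x 34.29 = 1.31 M.

1.31 M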